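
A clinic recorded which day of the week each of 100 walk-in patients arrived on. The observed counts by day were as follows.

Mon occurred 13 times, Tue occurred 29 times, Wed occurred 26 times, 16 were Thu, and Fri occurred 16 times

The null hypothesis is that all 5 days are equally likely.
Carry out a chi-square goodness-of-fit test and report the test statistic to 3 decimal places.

9.900

Expected count for each of the 5 categories: 100/5 = 20.
Mon: (13 − 20)²/20 = 49/20 = 2.4500
Tue: (29 − 20)²/20 = 81/20 = 4.0500
Wed: (26 − 20)²/20 = 36/20 = 1.8000
Thu: (16 − 20)²/20 = 16/20 = 0.8000
Fri: (16 − 20)²/20 = 16/20 = 0.8000
Sum = 9.900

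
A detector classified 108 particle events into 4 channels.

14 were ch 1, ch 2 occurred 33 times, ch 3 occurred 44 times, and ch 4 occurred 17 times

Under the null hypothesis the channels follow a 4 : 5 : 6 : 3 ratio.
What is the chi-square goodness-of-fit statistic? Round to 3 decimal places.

Ratio total = 18. Expected counts: 108×4/18 = 24, 108×5/18 = 30, 108×6/18 = 36, 108×3/18 = 18.
ch 1: (14 − 24)²/24 = 100/24 = 4.1667
ch 2: (33 − 30)²/30 = 9/30 = 0.3000
ch 3: (44 − 36)²/36 = 64/36 = 1.7778
ch 4: (17 − 18)²/18 = 1/18 = 0.0556
Sum = 6.300

6.300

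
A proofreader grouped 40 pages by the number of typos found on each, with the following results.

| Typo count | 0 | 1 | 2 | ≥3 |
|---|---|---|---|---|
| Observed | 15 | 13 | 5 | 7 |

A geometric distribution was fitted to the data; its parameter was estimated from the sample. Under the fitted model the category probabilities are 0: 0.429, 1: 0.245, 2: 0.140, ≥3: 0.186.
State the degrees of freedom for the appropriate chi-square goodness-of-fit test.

2

There are k = 4 categories and 1 parameter estimated from the data, so df = 4 − 1 − 1 = 2.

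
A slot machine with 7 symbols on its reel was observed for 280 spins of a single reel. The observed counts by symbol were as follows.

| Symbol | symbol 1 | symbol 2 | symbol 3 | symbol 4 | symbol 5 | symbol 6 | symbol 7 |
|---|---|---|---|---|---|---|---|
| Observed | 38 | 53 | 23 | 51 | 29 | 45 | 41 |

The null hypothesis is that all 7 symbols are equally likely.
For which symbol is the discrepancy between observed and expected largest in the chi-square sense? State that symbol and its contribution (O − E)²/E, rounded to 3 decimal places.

symbol 3, 7.225

Expected count for each of the 7 categories: 280/7 = 40.
χ² = (38−40)²/40 + (53−40)²/40 + (23−40)²/40 + (51−40)²/40 + (29−40)²/40 + (45−40)²/40 + (41−40)²/40
   = 0.1000 + 4.2250 + 7.2250 + 3.0250 + 3.0250 + 0.6250 + 0.0250
The largest term is for symbol 3: 7.225.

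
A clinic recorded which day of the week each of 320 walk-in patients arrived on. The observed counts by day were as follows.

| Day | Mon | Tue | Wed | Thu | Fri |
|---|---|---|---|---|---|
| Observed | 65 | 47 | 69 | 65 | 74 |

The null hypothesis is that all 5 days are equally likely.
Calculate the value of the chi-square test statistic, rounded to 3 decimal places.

Under H₀ each category has probability 1/5, so each expected count is 320/5 = 64.
χ² = (65−64)²/64 + (47−64)²/64 + (69−64)²/64 + (65−64)²/64 + (74−64)²/64
   = 0.0156 + 4.5156 + 0.3906 + 0.0156 + 1.5625
Sum = 6.500

6.500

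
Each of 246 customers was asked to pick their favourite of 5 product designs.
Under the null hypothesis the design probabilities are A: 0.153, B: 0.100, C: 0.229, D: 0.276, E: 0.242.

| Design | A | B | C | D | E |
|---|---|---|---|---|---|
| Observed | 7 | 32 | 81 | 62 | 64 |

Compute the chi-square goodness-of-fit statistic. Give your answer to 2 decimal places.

Expected counts E_i = n·p_i: 246×0.153 = 37.638, 246×0.100 = 24.6, 246×0.229 = 56.334, 246×0.276 = 67.896, 246×0.242 = 59.532.
cat         O        E   (O−E)²/E
A           7   37.638     24.940
B          32     24.6      2.226
C          81   56.334     10.800
D          62   67.896      0.512
E          64   59.532      0.335
Sum = 38.81

38.81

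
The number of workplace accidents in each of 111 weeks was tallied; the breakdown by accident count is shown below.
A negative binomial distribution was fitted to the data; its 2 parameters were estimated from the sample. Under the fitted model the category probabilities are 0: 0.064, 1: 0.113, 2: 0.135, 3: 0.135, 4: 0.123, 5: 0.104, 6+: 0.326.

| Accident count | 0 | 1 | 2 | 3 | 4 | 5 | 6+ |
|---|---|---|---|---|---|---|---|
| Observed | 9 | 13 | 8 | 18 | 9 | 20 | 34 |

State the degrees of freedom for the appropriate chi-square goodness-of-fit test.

4

There are k = 7 categories and 2 parameters estimated from the data, so df = 7 − 1 − 2 = 4.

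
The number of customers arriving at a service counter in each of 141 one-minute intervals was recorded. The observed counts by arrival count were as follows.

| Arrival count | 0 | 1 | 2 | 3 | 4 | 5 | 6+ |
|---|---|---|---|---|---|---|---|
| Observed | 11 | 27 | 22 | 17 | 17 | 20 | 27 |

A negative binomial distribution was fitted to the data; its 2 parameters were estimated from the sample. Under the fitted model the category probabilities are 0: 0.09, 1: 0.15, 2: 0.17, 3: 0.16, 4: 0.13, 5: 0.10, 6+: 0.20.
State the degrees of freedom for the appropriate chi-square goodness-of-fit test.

4

There are k = 7 categories and 2 parameters estimated from the data, so df = 7 − 1 − 2 = 4.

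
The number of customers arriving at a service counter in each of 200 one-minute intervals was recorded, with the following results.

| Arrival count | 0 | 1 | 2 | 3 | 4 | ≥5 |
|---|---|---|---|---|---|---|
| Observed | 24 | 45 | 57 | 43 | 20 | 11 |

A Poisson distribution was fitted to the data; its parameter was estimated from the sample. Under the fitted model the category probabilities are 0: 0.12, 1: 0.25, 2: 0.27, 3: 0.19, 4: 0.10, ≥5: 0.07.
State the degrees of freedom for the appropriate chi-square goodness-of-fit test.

There are k = 6 categories and 1 parameter estimated from the data, so df = 6 − 1 − 1 = 4.

4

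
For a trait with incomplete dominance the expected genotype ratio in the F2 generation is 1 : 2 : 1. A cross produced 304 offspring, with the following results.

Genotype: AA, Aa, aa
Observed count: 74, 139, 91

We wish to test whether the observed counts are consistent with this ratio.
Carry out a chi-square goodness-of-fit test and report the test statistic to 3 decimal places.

4.125

Ratio total = 4. Expected counts: 304×1/4 = 76, 304×2/4 = 152, 304×1/4 = 76.
AA: (74 − 76)²/76 = 4/76 = 0.0526
Aa: (139 − 152)²/152 = 169/152 = 1.1118
aa: (91 − 76)²/76 = 225/76 = 2.9605
Sum = 4.125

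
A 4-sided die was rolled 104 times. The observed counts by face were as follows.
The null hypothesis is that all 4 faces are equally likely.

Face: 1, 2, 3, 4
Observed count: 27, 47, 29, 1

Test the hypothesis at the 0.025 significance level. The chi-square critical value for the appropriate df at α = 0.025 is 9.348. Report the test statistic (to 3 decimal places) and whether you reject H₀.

Expected count for each of the 4 categories: 104/4 = 26.
1: (27 − 26)²/26 = 1/26 = 0.0385
2: (47 − 26)²/26 = 441/26 = 16.9615
3: (29 − 26)²/26 = 9/26 = 0.3462
4: (1 − 26)²/26 = 625/26 = 24.0385
Sum = 41.385
df = 3. Since 41.385 > 9.348, we reject H₀.

41.385; reject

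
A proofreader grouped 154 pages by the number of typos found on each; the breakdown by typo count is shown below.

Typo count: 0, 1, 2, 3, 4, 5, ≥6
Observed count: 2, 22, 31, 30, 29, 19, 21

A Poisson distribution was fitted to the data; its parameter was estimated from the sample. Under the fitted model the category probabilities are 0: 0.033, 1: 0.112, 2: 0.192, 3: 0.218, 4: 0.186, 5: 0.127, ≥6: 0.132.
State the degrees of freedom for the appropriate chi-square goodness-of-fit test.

There are k = 7 categories and 1 parameter estimated from the data, so df = 7 − 1 − 1 = 5.

5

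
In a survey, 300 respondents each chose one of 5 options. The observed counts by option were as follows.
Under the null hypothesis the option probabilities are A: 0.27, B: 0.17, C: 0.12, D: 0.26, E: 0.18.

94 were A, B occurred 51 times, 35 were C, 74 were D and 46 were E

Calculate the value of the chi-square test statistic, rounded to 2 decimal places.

3.50

Expected counts E_i = n·p_i: 300×0.27 = 81, 300×0.17 = 51, 300×0.12 = 36, 300×0.26 = 78, 300×0.18 = 54.
χ² = (94−81)²/81 + (51−51)²/51 + (35−36)²/36 + (74−78)²/78 + (46−54)²/54
   = 2.086 + 0.000 + 0.028 + 0.205 + 1.185
Sum = 3.50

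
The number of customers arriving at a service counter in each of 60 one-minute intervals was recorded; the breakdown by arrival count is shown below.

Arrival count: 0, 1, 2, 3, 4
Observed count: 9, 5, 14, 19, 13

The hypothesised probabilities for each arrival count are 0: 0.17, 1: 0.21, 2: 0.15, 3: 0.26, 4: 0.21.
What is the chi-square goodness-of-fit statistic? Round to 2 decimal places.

8.26

Expected counts E_i = n·p_i: 60×0.17 = 10.2, 60×0.21 = 12.6, 60×0.15 = 9, 60×0.26 = 15.6, 60×0.21 = 12.6.
0: (9 − 10.2)²/10.2 = 1.44/10.2 = 0.141
1: (5 − 12.6)²/12.6 = 57.76/12.6 = 4.584
2: (14 − 9)²/9 = 25/9 = 2.778
3: (19 − 15.6)²/15.6 = 11.56/15.6 = 0.741
4: (13 − 12.6)²/12.6 = 0.16/12.6 = 0.013
Sum = 8.26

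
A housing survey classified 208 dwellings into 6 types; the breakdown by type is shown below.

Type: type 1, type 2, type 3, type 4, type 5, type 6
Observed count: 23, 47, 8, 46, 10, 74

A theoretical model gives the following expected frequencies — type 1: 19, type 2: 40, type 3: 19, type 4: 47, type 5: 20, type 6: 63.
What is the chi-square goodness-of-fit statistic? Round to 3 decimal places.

15.377

χ² = (23−19)²/19 + (47−40)²/40 + (8−19)²/19 + (46−47)²/47 + (10−20)²/20 + (74−63)²/63
   = 0.8421 + 1.2250 + 6.3684 + 0.0213 + 5.0000 + 1.9206
Sum = 15.377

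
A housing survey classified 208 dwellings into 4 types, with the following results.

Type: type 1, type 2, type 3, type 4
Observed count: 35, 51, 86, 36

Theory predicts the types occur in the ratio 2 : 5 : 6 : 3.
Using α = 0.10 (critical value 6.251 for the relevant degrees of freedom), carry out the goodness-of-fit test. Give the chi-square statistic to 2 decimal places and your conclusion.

Ratio total = 16. Expected counts: 208×2/16 = 26, 208×5/16 = 65, 208×6/16 = 78, 208×3/16 = 39.
χ² = (35−26)²/26 + (51−65)²/65 + (86−78)²/78 + (36−39)²/39
   = 3.115 + 3.015 + 0.821 + 0.231
Sum = 7.18
df = 3. Since 7.18 > 6.251, we reject H₀.

7.18; reject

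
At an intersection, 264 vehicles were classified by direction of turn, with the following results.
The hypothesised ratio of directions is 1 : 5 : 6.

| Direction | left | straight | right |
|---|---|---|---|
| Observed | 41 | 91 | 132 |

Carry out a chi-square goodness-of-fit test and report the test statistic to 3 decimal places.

19.691

Ratio total = 12. Expected counts: 264×1/12 = 22, 264×5/12 = 110, 264×6/12 = 132.
cat           O        E   (O−E)²/E
left         41       22    16.4091
straight     91      110     3.2818
right       132      132     0.0000
Sum = 19.691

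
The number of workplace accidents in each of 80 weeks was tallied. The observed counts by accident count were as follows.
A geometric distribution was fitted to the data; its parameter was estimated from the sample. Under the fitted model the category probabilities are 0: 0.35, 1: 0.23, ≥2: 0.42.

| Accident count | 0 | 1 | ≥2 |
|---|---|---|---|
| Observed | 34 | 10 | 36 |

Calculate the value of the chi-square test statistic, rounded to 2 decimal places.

5.29

Expected counts E_i = n·p_i: 80×0.35 = 28, 80×0.23 = 18.4, 80×0.42 = 33.6.
χ² = (34−28)²/28 + (10−18.4)²/18.4 + (36−33.6)²/33.6
   = 1.286 + 3.835 + 0.171
Sum = 5.29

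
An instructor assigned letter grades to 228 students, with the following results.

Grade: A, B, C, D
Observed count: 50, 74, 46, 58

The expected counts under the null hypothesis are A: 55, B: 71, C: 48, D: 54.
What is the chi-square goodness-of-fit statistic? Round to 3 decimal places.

0.961

cat         O        E   (O−E)²/E
A          50       55     0.4545
B          74       71     0.1268
C          46       48     0.0833
D          58       54     0.2963
Sum = 0.961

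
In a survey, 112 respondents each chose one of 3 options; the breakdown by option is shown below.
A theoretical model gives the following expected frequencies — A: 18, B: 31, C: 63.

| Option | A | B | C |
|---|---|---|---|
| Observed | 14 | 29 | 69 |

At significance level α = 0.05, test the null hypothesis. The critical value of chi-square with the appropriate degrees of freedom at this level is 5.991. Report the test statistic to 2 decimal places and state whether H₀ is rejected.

1.59; do not reject

A: (14 − 18)²/18 = 16/18 = 0.889
B: (29 − 31)²/31 = 4/31 = 0.129
C: (69 − 63)²/63 = 36/63 = 0.571
Sum = 1.59
df = 2. Since 1.59 < 5.991, we do not reject H₀.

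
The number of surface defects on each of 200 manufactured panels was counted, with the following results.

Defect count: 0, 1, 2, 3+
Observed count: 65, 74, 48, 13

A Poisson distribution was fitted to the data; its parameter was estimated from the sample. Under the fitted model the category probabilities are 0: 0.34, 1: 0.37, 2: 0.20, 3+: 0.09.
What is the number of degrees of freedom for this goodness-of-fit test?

There are k = 4 categories and 1 parameter estimated from the data, so df = 4 − 1 − 1 = 2.

2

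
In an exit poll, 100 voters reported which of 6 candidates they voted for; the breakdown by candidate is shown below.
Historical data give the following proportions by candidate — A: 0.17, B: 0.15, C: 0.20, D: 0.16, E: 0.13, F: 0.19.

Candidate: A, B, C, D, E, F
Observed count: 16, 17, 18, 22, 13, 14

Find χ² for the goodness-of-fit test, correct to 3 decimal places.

4.091

Expected counts E_i = n·p_i: 100×0.17 = 17, 100×0.15 = 15, 100×0.20 = 20, 100×0.16 = 16, 100×0.13 = 13, 100×0.19 = 19.
cat         O        E   (O−E)²/E
A          16       17     0.0588
B          17       15     0.2667
C          18       20     0.2000
D          22       16     2.2500
E          13       13     0.0000
F          14       19     1.3158
Sum = 4.091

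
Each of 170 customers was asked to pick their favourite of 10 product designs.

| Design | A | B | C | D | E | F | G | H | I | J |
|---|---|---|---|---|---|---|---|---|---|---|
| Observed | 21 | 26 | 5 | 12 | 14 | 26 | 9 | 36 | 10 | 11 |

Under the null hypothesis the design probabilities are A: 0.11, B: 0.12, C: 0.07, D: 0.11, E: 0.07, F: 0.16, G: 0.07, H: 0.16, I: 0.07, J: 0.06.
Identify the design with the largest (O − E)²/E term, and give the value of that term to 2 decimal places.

Expected counts E_i = n·p_i: 170×0.11 = 18.7, 170×0.12 = 20.4, 170×0.07 = 11.9, 170×0.11 = 18.7, 170×0.07 = 11.9, 170×0.16 = 27.2, 170×0.07 = 11.9, 170×0.16 = 27.2, 170×0.07 = 11.9, 170×0.06 = 10.2.
A: (21 − 18.7)²/18.7 = 5.29/18.7 = 0.283
B: (26 − 20.4)²/20.4 = 31.36/20.4 = 1.537
C: (5 − 11.9)²/11.9 = 47.61/11.9 = 4.001
D: (12 − 18.7)²/18.7 = 44.89/18.7 = 2.401
E: (14 − 11.9)²/11.9 = 4.41/11.9 = 0.371
F: (26 − 27.2)²/27.2 = 1.44/27.2 = 0.053
G: (9 − 11.9)²/11.9 = 8.41/11.9 = 0.707
H: (36 − 27.2)²/27.2 = 77.44/27.2 = 2.847
I: (10 − 11.9)²/11.9 = 3.61/11.9 = 0.303
J: (11 − 10.2)²/10.2 = 0.64/10.2 = 0.063
The largest term is for C: 4.00.

C, 4.00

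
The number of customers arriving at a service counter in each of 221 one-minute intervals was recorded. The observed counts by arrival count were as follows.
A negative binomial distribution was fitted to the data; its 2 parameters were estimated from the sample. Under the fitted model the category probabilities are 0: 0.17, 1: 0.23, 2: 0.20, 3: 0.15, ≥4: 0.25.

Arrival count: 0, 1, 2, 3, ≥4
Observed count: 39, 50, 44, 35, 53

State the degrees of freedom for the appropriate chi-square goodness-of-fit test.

2

There are k = 5 categories and 2 parameters estimated from the data, so df = 5 − 1 − 2 = 2.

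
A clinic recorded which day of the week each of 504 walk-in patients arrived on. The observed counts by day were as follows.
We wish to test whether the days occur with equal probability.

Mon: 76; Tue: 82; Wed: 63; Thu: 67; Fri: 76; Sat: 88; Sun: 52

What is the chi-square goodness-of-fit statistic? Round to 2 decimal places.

12.42

Under H₀ each category has probability 1/7, so each expected count is 504/7 = 72.
cat         O        E   (O−E)²/E
Mon        76       72      0.222
Tue        82       72      1.389
Wed        63       72      1.125
Thu        67       72      0.347
Fri        76       72      0.222
Sat        88       72      3.556
Sun        52       72      5.556
Sum = 12.42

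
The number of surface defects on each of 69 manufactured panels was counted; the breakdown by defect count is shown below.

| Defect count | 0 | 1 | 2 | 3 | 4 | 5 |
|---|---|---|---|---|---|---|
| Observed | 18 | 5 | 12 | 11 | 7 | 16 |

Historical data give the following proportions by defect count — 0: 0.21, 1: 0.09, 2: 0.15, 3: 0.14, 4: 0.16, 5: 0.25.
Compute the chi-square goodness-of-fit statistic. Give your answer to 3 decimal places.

Expected counts E_i = n·p_i: 69×0.21 = 14.49, 69×0.09 = 6.21, 69×0.15 = 10.35, 69×0.14 = 9.66, 69×0.16 = 11.04, 69×0.25 = 17.25.
0: (18 − 14.49)²/14.49 = 12.3201/14.49 = 0.8502
1: (5 − 6.21)²/6.21 = 1.4641/6.21 = 0.2358
2: (12 − 10.35)²/10.35 = 2.7225/10.35 = 0.2630
3: (11 − 9.66)²/9.66 = 1.7956/9.66 = 0.1859
4: (7 − 11.04)²/11.04 = 16.3216/11.04 = 1.4784
5: (16 − 17.25)²/17.25 = 1.5625/17.25 = 0.0906
Sum = 3.104

3.104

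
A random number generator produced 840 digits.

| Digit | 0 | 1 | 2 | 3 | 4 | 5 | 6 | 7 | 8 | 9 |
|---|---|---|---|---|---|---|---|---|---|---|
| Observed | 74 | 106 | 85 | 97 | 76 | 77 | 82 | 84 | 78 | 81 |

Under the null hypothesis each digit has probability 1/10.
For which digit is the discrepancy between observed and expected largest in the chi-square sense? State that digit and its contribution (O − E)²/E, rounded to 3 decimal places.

Expected count for each of the 10 categories: 840/10 = 84.
cat         O        E   (O−E)²/E
0          74       84     1.1905
1         106       84     5.7619
2          85       84     0.0119
3          97       84     2.0119
4          76       84     0.7619
5          77       84     0.5833
6          82       84     0.0476
7          84       84     0.0000
8          78       84     0.4286
9          81       84     0.1071
The largest term is for 1: 5.762.

1, 5.762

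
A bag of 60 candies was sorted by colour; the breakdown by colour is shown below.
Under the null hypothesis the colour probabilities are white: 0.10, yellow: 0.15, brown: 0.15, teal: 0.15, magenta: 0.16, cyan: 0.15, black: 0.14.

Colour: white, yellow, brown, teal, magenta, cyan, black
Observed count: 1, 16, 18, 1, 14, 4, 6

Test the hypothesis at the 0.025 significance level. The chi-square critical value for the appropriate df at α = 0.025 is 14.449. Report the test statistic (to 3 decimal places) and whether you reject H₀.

31.202; reject

Expected counts E_i = n·p_i: 60×0.10 = 6, 60×0.15 = 9, 60×0.15 = 9, 60×0.15 = 9, 60×0.16 = 9.6, 60×0.15 = 9, 60×0.14 = 8.4.
white: (1 − 6)²/6 = 25/6 = 4.1667
yellow: (16 − 9)²/9 = 49/9 = 5.4444
brown: (18 − 9)²/9 = 81/9 = 9.0000
teal: (1 − 9)²/9 = 64/9 = 7.1111
magenta: (14 − 9.6)²/9.6 = 19.36/9.6 = 2.0167
cyan: (4 − 9)²/9 = 25/9 = 2.7778
black: (6 − 8.4)²/8.4 = 5.76/8.4 = 0.6857
Sum = 31.202
df = 6. Since 31.202 > 14.449, we reject H₀.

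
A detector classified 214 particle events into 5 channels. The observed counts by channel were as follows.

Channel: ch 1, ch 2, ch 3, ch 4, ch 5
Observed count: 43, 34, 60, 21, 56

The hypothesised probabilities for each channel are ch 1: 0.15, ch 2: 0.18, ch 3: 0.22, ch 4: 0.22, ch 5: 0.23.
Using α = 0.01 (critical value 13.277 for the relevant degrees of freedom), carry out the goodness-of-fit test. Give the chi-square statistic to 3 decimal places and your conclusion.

23.158; reject

Expected counts E_i = n·p_i: 214×0.15 = 32.1, 214×0.18 = 38.52, 214×0.22 = 47.08, 214×0.22 = 47.08, 214×0.23 = 49.22.
ch 1: (43 − 32.1)²/32.1 = 118.81/32.1 = 3.7012
ch 2: (34 − 38.52)²/38.52 = 20.4304/38.52 = 0.5304
ch 3: (60 − 47.08)²/47.08 = 166.9264/47.08 = 3.5456
ch 4: (21 − 47.08)²/47.08 = 680.1664/47.08 = 14.4470
ch 5: (56 − 49.22)²/49.22 = 45.9684/49.22 = 0.9339
Sum = 23.158
df = 4. Since 23.158 > 13.277, we reject H₀.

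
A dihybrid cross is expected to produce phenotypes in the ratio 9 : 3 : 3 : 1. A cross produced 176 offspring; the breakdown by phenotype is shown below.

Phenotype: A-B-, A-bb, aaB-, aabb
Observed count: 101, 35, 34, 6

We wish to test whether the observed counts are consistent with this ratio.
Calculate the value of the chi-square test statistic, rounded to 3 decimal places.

Ratio total = 16. Expected counts: 176×9/16 = 99, 176×3/16 = 33, 176×3/16 = 33, 176×1/16 = 11.
A-B-: (101 − 99)²/99 = 4/99 = 0.0404
A-bb: (35 − 33)²/33 = 4/33 = 0.1212
aaB-: (34 − 33)²/33 = 1/33 = 0.0303
aabb: (6 − 11)²/11 = 25/11 = 2.2727
Sum = 2.465

2.465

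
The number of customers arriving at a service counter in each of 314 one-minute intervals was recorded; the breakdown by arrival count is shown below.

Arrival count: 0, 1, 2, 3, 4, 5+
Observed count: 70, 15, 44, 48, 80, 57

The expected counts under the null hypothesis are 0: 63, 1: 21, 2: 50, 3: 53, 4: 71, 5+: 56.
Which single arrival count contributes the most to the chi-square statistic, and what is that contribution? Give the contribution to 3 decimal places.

1, 1.714

χ² = (70−63)²/63 + (15−21)²/21 + (44−50)²/50 + (48−53)²/53 + (80−71)²/71 + (57−56)²/56
   = 0.7778 + 1.7143 + 0.7200 + 0.4717 + 1.1408 + 0.0179
The largest term is for 1: 1.714.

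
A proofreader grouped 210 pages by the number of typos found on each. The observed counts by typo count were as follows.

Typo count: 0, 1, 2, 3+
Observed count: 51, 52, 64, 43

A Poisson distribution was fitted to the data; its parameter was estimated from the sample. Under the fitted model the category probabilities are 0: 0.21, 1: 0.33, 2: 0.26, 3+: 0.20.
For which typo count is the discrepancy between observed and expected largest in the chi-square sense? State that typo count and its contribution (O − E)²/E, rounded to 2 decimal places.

1, 4.32

Expected counts E_i = n·p_i: 210×0.21 = 44.1, 210×0.33 = 69.3, 210×0.26 = 54.6, 210×0.20 = 42.
cat         O        E   (O−E)²/E
0          51     44.1      1.080
1          52     69.3      4.319
2          64     54.6      1.618
3+         43       42      0.024
The largest term is for 1: 4.32.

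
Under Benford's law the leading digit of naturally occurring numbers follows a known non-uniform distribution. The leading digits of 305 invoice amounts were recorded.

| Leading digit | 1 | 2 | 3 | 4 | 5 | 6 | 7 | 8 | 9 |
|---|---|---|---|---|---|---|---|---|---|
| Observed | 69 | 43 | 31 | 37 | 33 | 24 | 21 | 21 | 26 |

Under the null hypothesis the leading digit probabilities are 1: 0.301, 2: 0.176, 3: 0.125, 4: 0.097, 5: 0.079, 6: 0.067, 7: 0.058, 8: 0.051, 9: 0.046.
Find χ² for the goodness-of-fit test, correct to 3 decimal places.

27.631

Expected counts E_i = n·p_i: 305×0.301 = 91.805, 305×0.176 = 53.68, 305×0.125 = 38.125, 305×0.097 = 29.585, 305×0.079 = 24.095, 305×0.067 = 20.435, 305×0.058 = 17.69, 305×0.051 = 15.555, 305×0.046 = 14.03.
1: (69 − 91.805)²/91.805 = 520.068025/91.805 = 5.6649
2: (43 − 53.68)²/53.68 = 114.0624/53.68 = 2.1249
3: (31 − 38.125)²/38.125 = 50.765625/38.125 = 1.3316
4: (37 − 29.585)²/29.585 = 54.982225/29.585 = 1.8584
5: (33 − 24.095)²/24.095 = 79.299025/24.095 = 3.2911
6: (24 − 20.435)²/20.435 = 12.709225/20.435 = 0.6219
7: (21 − 17.69)²/17.69 = 10.9561/17.69 = 0.6193
8: (21 − 15.555)²/15.555 = 29.648025/15.555 = 1.9060
9: (26 − 14.03)²/14.03 = 143.2809/14.03 = 10.2125
Sum = 27.631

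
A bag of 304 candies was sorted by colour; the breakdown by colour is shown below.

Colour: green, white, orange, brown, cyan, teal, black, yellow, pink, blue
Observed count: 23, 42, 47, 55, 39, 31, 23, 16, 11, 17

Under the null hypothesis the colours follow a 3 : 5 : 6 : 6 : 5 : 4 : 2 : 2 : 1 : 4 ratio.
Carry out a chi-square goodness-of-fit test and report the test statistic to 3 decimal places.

12.458

Ratio total = 38. Expected counts: 304×3/38 = 24, 304×5/38 = 40, 304×6/38 = 48, 304×6/38 = 48, 304×5/38 = 40, 304×4/38 = 32, 304×2/38 = 16, 304×2/38 = 16, 304×1/38 = 8, 304×4/38 = 32.
χ² = (23−24)²/24 + (42−40)²/40 + (47−48)²/48 + (55−48)²/48 + (39−40)²/40 + (31−32)²/32 + (23−16)²/16 + (16−16)²/16 + (11−8)²/8 + (17−32)²/32
   = 0.0417 + 0.1000 + 0.0208 + 1.0208 + 0.0250 + 0.0313 + 3.0625 + 0.0000 + 1.1250 + 7.0313
Sum = 12.458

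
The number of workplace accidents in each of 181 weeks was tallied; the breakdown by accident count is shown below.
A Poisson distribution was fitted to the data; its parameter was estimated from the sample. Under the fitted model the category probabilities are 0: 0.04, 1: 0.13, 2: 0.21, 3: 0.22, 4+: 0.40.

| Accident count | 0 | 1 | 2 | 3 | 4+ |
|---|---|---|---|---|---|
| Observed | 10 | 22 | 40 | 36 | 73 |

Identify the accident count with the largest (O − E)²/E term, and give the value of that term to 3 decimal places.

0, 1.052

Expected counts E_i = n·p_i: 181×0.04 = 7.24, 181×0.13 = 23.53, 181×0.21 = 38.01, 181×0.22 = 39.82, 181×0.40 = 72.4.
0: (10 − 7.24)²/7.24 = 7.6176/7.24 = 1.0522
1: (22 − 23.53)²/23.53 = 2.3409/23.53 = 0.0995
2: (40 − 38.01)²/38.01 = 3.9601/38.01 = 0.1042
3: (36 − 39.82)²/39.82 = 14.5924/39.82 = 0.3665
4+: (73 − 72.4)²/72.4 = 0.36/72.4 = 0.0050
The largest term is for 0: 1.052.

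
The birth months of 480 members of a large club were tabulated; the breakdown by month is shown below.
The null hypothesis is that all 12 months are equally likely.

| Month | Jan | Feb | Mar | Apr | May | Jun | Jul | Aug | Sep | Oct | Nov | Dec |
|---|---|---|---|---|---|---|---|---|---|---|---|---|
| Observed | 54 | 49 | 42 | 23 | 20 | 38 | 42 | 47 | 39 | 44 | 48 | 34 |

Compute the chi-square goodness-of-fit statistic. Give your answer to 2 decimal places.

Under H₀ each category has probability 1/12, so each expected count is 480/12 = 40.
Jan: (54 − 40)²/40 = 196/40 = 4.900
Feb: (49 − 40)²/40 = 81/40 = 2.025
Mar: (42 − 40)²/40 = 4/40 = 0.100
Apr: (23 − 40)²/40 = 289/40 = 7.225
May: (20 − 40)²/40 = 400/40 = 10.000
Jun: (38 − 40)²/40 = 4/40 = 0.100
Jul: (42 − 40)²/40 = 4/40 = 0.100
Aug: (47 − 40)²/40 = 49/40 = 1.225
Sep: (39 − 40)²/40 = 1/40 = 0.025
Oct: (44 − 40)²/40 = 16/40 = 0.400
Nov: (48 − 40)²/40 = 64/40 = 1.600
Dec: (34 − 40)²/40 = 36/40 = 0.900
Sum = 28.60

28.60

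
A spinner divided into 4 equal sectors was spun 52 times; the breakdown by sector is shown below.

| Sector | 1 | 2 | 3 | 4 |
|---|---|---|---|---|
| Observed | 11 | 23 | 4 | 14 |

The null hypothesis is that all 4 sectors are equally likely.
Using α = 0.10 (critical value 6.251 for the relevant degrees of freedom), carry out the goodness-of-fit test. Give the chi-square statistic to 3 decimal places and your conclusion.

14.308; reject

Expected count for each of the 4 categories: 52/4 = 13.
cat         O        E   (O−E)²/E
1          11       13     0.3077
2          23       13     7.6923
3           4       13     6.2308
4          14       13     0.0769
Sum = 14.308
df = 3. Since 14.308 > 6.251, we reject H₀.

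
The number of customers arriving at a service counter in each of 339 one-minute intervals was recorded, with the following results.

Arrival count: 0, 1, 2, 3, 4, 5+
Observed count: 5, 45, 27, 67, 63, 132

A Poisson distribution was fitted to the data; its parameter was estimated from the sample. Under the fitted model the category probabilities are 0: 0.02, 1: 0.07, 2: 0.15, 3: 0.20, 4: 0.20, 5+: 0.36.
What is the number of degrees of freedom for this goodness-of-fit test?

There are k = 6 categories and 1 parameter estimated from the data, so df = 6 − 1 − 1 = 4.

4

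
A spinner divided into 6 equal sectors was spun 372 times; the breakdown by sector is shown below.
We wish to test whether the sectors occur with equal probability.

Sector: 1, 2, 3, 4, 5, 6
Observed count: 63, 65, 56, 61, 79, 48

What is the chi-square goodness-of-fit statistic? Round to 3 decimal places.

Under H₀ each category has probability 1/6, so each expected count is 372/6 = 62.
cat         O        E   (O−E)²/E
1          63       62     0.0161
2          65       62     0.1452
3          56       62     0.5806
4          61       62     0.0161
5          79       62     4.6613
6          48       62     3.1613
Sum = 8.581

8.581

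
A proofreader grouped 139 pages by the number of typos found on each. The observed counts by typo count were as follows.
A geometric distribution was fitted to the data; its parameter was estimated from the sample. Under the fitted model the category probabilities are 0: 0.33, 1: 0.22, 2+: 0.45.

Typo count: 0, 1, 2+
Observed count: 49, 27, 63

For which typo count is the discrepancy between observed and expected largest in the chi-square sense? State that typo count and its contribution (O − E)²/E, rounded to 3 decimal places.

Expected counts E_i = n·p_i: 139×0.33 = 45.87, 139×0.22 = 30.58, 139×0.45 = 62.55.
cat         O        E   (O−E)²/E
0          49    45.87     0.2136
1          27    30.58     0.4191
2+         63    62.55     0.0032
The largest term is for 1: 0.419.

1, 0.419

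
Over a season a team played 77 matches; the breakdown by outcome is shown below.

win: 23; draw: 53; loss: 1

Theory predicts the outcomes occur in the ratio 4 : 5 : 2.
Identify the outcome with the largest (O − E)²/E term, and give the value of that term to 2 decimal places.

loss, 12.07

Ratio total = 11. Expected counts: 77×4/11 = 28, 77×5/11 = 35, 77×2/11 = 14.
win: (23 − 28)²/28 = 25/28 = 0.893
draw: (53 − 35)²/35 = 324/35 = 9.257
loss: (1 − 14)²/14 = 169/14 = 12.071
The largest term is for loss: 12.07.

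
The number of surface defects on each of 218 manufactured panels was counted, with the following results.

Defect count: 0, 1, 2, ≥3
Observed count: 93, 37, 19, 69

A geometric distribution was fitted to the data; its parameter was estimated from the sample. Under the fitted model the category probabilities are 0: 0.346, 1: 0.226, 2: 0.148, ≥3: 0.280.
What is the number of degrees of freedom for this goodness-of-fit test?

There are k = 4 categories and 1 parameter estimated from the data, so df = 4 − 1 − 1 = 2.

2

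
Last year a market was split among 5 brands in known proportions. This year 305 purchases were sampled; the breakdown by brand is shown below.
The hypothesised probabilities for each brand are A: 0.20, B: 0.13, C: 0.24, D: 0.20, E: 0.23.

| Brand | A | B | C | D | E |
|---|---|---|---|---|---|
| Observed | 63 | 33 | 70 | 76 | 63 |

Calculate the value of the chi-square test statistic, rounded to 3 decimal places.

Expected counts E_i = n·p_i: 305×0.20 = 61, 305×0.13 = 39.65, 305×0.24 = 73.2, 305×0.20 = 61, 305×0.23 = 70.15.
χ² = (63−61)²/61 + (33−39.65)²/39.65 + (70−73.2)²/73.2 + (76−61)²/61 + (63−70.15)²/70.15
   = 0.0656 + 1.1153 + 0.1399 + 3.6885 + 0.7288
Sum = 5.738

5.738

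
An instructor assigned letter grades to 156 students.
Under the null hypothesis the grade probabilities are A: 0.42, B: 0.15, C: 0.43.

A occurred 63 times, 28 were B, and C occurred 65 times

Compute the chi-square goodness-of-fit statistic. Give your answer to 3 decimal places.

Expected counts E_i = n·p_i: 156×0.42 = 65.52, 156×0.15 = 23.4, 156×0.43 = 67.08.
A: (63 − 65.52)²/65.52 = 6.3504/65.52 = 0.0969
B: (28 − 23.4)²/23.4 = 21.16/23.4 = 0.9043
C: (65 − 67.08)²/67.08 = 4.3264/67.08 = 0.0645
Sum = 1.066

1.066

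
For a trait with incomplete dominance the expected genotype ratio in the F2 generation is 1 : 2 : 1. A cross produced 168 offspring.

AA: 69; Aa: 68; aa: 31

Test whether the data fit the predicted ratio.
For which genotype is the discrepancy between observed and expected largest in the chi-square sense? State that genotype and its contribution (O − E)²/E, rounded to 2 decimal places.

Ratio total = 4. Expected counts: 168×1/4 = 42, 168×2/4 = 84, 168×1/4 = 42.
χ² = (69−42)²/42 + (68−84)²/84 + (31−42)²/42
   = 17.357 + 3.048 + 2.881
The largest term is for AA: 17.36.

AA, 17.36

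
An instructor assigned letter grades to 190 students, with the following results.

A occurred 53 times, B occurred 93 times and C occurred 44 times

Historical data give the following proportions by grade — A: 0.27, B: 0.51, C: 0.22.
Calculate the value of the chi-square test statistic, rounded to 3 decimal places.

0.329

Expected counts E_i = n·p_i: 190×0.27 = 51.3, 190×0.51 = 96.9, 190×0.22 = 41.8.
cat         O        E   (O−E)²/E
A          53     51.3     0.0563
B          93     96.9     0.1570
C          44     41.8     0.1158
Sum = 0.329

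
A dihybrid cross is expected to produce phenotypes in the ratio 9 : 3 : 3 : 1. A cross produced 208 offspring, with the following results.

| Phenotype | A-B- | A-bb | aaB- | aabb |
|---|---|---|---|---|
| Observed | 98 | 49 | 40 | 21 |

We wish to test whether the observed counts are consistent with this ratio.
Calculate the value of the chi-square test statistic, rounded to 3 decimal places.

10.598

Ratio total = 16. Expected counts: 208×9/16 = 117, 208×3/16 = 39, 208×3/16 = 39, 208×1/16 = 13.
A-B-: (98 − 117)²/117 = 361/117 = 3.0855
A-bb: (49 − 39)²/39 = 100/39 = 2.5641
aaB-: (40 − 39)²/39 = 1/39 = 0.0256
aabb: (21 − 13)²/13 = 64/13 = 4.9231
Sum = 10.598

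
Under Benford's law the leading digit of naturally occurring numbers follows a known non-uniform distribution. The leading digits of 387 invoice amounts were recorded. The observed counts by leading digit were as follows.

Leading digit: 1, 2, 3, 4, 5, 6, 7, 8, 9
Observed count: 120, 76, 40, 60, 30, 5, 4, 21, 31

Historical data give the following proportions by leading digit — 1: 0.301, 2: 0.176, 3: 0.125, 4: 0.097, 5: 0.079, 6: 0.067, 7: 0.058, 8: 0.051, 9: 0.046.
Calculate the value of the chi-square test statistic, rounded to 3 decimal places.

57.837

Expected counts E_i = n·p_i: 387×0.301 = 116.487, 387×0.176 = 68.112, 387×0.125 = 48.375, 387×0.097 = 37.539, 387×0.079 = 30.573, 387×0.067 = 25.929, 387×0.058 = 22.446, 387×0.051 = 19.737, 387×0.046 = 17.802.
1: (120 − 116.487)²/116.487 = 12.341169/116.487 = 0.1059
2: (76 − 68.112)²/68.112 = 62.220544/68.112 = 0.9135
3: (40 − 48.375)²/48.375 = 70.140625/48.375 = 1.4499
4: (60 − 37.539)²/37.539 = 504.496521/37.539 = 13.4393
5: (30 − 30.573)²/30.573 = 0.328329/30.573 = 0.0107
6: (5 − 25.929)²/25.929 = 438.023041/25.929 = 16.8932
7: (4 − 22.446)²/22.446 = 340.254916/22.446 = 15.1588
8: (21 − 19.737)²/19.737 = 1.595169/19.737 = 0.0808
9: (31 − 17.802)²/17.802 = 174.187204/17.802 = 9.7847
Sum = 57.837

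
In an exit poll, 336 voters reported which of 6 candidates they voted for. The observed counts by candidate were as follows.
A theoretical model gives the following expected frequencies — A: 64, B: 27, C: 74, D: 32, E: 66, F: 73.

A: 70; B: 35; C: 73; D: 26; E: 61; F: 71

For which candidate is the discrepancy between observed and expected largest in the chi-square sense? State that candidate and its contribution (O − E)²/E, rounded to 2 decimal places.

B, 2.37

χ² = (70−64)²/64 + (35−27)²/27 + (73−74)²/74 + (26−32)²/32 + (61−66)²/66 + (71−73)²/73
   = 0.563 + 2.370 + 0.014 + 1.125 + 0.379 + 0.055
The largest term is for B: 2.37.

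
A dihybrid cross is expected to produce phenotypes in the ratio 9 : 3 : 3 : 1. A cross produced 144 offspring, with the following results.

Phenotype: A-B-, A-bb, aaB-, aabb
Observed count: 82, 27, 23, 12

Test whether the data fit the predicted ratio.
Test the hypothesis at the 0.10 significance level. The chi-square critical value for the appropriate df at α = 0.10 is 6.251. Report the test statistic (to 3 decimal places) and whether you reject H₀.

Ratio total = 16. Expected counts: 144×9/16 = 81, 144×3/16 = 27, 144×3/16 = 27, 144×1/16 = 9.
cat         O        E   (O−E)²/E
A-B-       82       81     0.0123
A-bb       27       27     0.0000
aaB-       23       27     0.5926
aabb       12        9     1.0000
Sum = 1.605
df = 3. Since 1.605 < 6.251, we do not reject H₀.

1.605; do not reject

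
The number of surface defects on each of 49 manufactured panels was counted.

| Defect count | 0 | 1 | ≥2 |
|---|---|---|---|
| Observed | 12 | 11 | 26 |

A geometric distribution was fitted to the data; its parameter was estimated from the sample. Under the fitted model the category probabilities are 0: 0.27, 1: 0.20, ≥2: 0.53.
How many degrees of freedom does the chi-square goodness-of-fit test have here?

There are k = 3 categories and 1 parameter estimated from the data, so df = 3 − 1 − 1 = 1.

1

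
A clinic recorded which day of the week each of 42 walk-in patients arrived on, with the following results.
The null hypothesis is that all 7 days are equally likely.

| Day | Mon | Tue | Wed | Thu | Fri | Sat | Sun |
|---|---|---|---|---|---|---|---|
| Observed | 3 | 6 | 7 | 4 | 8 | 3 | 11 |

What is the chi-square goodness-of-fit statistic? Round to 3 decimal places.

8.667

Expected count for each of the 7 categories: 42/7 = 6.
χ² = (3−6)²/6 + (6−6)²/6 + (7−6)²/6 + (4−6)²/6 + (8−6)²/6 + (3−6)²/6 + (11−6)²/6
   = 1.5000 + 0.0000 + 0.1667 + 0.6667 + 0.6667 + 1.5000 + 4.1667
Sum = 8.667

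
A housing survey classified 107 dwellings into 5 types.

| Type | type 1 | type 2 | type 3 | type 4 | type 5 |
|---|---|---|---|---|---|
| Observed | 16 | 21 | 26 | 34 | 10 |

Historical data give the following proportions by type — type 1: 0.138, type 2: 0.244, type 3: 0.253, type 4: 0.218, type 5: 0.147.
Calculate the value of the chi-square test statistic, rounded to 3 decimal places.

8.116

Expected counts E_i = n·p_i: 107×0.138 = 14.766, 107×0.244 = 26.108, 107×0.253 = 27.071, 107×0.218 = 23.326, 107×0.147 = 15.729.
χ² = (16−14.766)²/14.766 + (21−26.108)²/26.108 + (26−27.071)²/27.071 + (34−23.326)²/23.326 + (10−15.729)²/15.729
   = 0.1031 + 0.9994 + 0.0424 + 4.8844 + 2.0867
Sum = 8.116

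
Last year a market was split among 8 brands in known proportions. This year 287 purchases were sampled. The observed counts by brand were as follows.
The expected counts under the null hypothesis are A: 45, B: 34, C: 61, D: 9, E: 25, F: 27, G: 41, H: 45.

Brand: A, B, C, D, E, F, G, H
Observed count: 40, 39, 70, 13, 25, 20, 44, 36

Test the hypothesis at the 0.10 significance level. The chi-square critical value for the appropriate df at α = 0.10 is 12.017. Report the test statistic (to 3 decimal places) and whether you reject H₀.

8.231; do not reject

A: (40 − 45)²/45 = 25/45 = 0.5556
B: (39 − 34)²/34 = 25/34 = 0.7353
C: (70 − 61)²/61 = 81/61 = 1.3279
D: (13 − 9)²/9 = 16/9 = 1.7778
E: (25 − 25)²/25 = 0/25 = 0.0000
F: (20 − 27)²/27 = 49/27 = 1.8148
G: (44 − 41)²/41 = 9/41 = 0.2195
H: (36 − 45)²/45 = 81/45 = 1.8000
Sum = 8.231
df = 7. Since 8.231 < 12.017, we do not reject H₀.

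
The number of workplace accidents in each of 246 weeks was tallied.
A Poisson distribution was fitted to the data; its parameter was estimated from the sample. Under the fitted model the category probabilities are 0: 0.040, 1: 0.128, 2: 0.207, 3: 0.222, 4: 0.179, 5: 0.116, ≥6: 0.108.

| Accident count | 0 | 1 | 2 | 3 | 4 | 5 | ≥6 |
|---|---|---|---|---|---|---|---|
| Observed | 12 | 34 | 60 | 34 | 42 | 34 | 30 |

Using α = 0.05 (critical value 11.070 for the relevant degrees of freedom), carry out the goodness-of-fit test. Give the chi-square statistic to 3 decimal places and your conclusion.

Expected counts E_i = n·p_i: 246×0.040 = 9.84, 246×0.128 = 31.488, 246×0.207 = 50.922, 246×0.222 = 54.612, 246×0.179 = 44.034, 246×0.116 = 28.536, 246×0.108 = 26.568.
0: (12 − 9.84)²/9.84 = 4.6656/9.84 = 0.4741
1: (34 − 31.488)²/31.488 = 6.310144/31.488 = 0.2004
2: (60 − 50.922)²/50.922 = 82.410084/50.922 = 1.6184
3: (34 − 54.612)²/54.612 = 424.854544/54.612 = 7.7795
4: (42 − 44.034)²/44.034 = 4.137156/44.034 = 0.0940
5: (34 − 28.536)²/28.536 = 29.855296/28.536 = 1.0462
≥6: (30 − 26.568)²/26.568 = 11.778624/26.568 = 0.4433
Sum = 11.656
df = 5. Since 11.656 > 11.070, we reject H₀.

11.656; reject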